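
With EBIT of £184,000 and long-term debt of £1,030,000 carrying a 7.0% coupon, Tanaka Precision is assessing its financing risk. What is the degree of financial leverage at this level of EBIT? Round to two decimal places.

Interest = £72,100.00.
DFL = EBIT ÷ (EBIT − I) = £184,000 ÷ (£184,000 − £72,100.00) = £184,000 ÷ £111,900.00 = 1.6443.

1.64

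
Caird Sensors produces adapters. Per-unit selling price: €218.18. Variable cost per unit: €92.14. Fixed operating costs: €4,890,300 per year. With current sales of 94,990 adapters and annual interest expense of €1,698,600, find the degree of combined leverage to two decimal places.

2.22

Contribution at this volume is 94,990 × €126.04 = €11,972,539.60.
Subtracting fixed costs: EBIT = €11,972,539.60 − €4,890,300 = €7,082,239.60. Interest = €1,698,600.00, so EBIT − I = €5,383,639.60.
DCL = contribution ÷ (EBIT − I) = €11,972,539.60 ÷ €5,383,639.60 = 2.2239.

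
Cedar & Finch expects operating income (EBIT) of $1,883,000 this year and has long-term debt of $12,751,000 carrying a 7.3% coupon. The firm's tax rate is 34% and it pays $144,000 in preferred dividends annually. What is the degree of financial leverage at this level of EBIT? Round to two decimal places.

Interest = $930,823.00.
Pre-tax preferred-dividend burden = $144,000 ÷ (1 − 0.34) = $218,181.82.
DFL = EBIT ÷ [EBIT − I − D_p/(1−t)] = $1,883,000 ÷ [$1,883,000 − $930,823.00 − $218,181.82] = $1,883,000 ÷ $733,995.18 = 2.5654.

2.57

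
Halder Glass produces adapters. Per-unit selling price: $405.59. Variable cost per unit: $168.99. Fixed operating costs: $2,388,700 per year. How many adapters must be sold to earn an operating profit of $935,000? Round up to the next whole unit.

Unit CM = price − variable cost = $405.59 − $168.99 = $236.60.
Need Q such that Q × $236.60 − $2,388,700 = $935,000, i.e. Q = $3,323,700 / $236.60 = 14,047.76 → 14,048.

14,048 adapters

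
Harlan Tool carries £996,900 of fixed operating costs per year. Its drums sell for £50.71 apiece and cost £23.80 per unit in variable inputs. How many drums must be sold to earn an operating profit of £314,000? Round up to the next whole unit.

48,715 drums

Unit CM = price − variable cost = £50.71 − £23.80 = £26.91.
Units = (FC + target) / CM = (£996,900 + £314,000) / £26.91 = 48,714.23, so 48,715 drums.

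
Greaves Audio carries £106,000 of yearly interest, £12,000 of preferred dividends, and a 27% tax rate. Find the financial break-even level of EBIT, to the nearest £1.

£122,438

Preferred dividends are paid after tax, so their pre-tax equivalent is £12,000 ÷ (1 − 0.27) = £16,438.36.
EPS = 0 when EBIT covers interest plus the pre-tax preferred burden: £106,000 + £16,438.36 = £122,438.36.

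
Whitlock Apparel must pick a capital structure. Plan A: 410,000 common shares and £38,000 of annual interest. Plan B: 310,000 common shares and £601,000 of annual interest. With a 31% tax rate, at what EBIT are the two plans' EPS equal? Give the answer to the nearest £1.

£2,346,300

Set EPS_A = EPS_B: (EBIT − £38,000)(1 − 0.31) ÷ 410,000 = (EBIT − £601,000)(1 − 0.31) ÷ 310,000.
The (1 − t) factor cancels: (EBIT − 38,000) × 310,000 = (EBIT − 601,000) × 410,000.
EBIT × (410,000 − 310,000) = 601,000 × 410,000 − 38,000 × 310,000 = 234,630,000,000, so EBIT = 234,630,000,000 ÷ 100,000 = 2,346,300.00.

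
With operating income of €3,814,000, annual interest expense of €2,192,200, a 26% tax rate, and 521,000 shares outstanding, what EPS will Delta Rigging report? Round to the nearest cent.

€2.30

Interest = €2,192,200.00, so EBT = €3,814,000 − €2,192,200.00 = €1,621,800.00.
Net income = €1,621,800.00 × (1 − 0.26) = €1,200,132.00.
Per share: €1,200,132.00 / 521,000 shares = €2.30.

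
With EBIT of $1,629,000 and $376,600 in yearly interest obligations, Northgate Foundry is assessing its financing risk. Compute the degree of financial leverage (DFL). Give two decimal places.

Annual interest charges come to $376,600.00.
Degree of financial leverage = EBIT / (EBIT − interest) = $1,629,000 / $1,252,400.00 = 1.3007.

1.30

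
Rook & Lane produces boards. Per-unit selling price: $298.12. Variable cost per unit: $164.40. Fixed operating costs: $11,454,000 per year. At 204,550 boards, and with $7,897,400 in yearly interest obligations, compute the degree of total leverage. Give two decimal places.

At 204,550 units, contribution = 204,550 × $133.72 = $27,352,426.00.
Subtracting fixed costs: EBIT = $27,352,426.00 − $11,454,000 = $15,898,426.00. Interest = $7,897,400.00, so EBIT − I = $8,001,026.00.
DCL = contribution ÷ (EBIT − I) = $27,352,426.00 ÷ $8,001,026.00 = 3.4186.

3.42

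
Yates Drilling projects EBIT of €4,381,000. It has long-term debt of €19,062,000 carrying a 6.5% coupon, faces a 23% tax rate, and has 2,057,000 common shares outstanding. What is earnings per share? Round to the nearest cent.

€1.18

Pre-tax income = €4,381,000 − €1,239,030.00 = €3,141,970.00.
Net income = €3,141,970.00 × (1 − 0.23) = €2,419,316.90.
EPS = €2,419,316.90 ÷ 2,057,000 = €1.18.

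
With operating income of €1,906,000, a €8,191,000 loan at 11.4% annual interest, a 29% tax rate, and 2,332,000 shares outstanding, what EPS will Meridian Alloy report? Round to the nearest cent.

Interest = €933,774.00, so EBT = €1,906,000 − €933,774.00 = €972,226.00.
Net income = €972,226.00 × (1 − 0.29) = €690,280.46.
Per share: €690,280.46 / 2,332,000 shares = €0.30.

€0.30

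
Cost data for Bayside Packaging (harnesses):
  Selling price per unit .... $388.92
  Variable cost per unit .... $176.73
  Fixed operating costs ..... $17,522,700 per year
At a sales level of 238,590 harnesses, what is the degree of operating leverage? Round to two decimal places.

Total contribution margin = 238,590 × $212.19 = $50,626,412.10.
Subtracting fixed costs: EBIT = $50,626,412.10 − $17,522,700 = $33,103,712.10.
DOL = contribution ÷ EBIT = $50,626,412.10 ÷ $33,103,712.10 = 1.5293.

1.53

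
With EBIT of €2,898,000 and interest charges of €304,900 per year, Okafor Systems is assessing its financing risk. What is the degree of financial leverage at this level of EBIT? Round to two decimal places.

Annual interest charges come to €304,900.00.
DFL = EBIT ÷ (EBIT − I) = €2,898,000 ÷ (€2,898,000 − €304,900.00) = €2,898,000 ÷ €2,593,100.00 = 1.1176.

1.12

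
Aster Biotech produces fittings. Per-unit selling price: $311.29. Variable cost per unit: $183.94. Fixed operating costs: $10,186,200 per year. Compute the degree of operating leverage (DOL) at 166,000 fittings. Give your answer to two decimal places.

Total contribution margin = 166,000 × $127.35 = $21,140,100.00.
EBIT = $21,140,100.00 − $10,186,200 = $10,953,900.00.
DOL = contribution ÷ EBIT = $21,140,100.00 ÷ $10,953,900.00 = 1.9299.

1.93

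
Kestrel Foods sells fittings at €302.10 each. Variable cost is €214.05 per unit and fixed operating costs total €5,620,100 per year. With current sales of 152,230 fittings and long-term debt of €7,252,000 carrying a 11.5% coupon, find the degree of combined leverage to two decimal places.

1.93

Contribution at this volume is 152,230 × €88.05 = €13,403,851.50.
EBIT = €13,403,851.50 − €5,620,100 = €7,783,751.50. Interest = €833,980.00.
DOL = €13,403,851.50 ÷ €7,783,751.50 = 1.7220; DFL = €7,783,751.50 ÷ €6,949,771.50 = 1.1200.
Combined leverage = 1.7220 × 1.1200 = 1.9286.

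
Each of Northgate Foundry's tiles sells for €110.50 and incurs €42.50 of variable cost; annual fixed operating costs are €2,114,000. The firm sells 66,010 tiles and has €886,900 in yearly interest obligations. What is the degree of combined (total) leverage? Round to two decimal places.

Contribution at this volume is 66,010 × €68.00 = €4,488,680.00.
Subtracting fixed costs: EBIT = €4,488,680.00 − €2,114,000 = €2,374,680.00. Interest = €886,900.00.
DOL = €4,488,680.00 ÷ €2,374,680.00 = 1.8902; DFL = €2,374,680.00 ÷ €1,487,780.00 = 1.5961.
DCL = DOL × DFL = 1.8902 × 1.5961 = 3.0169.

3.02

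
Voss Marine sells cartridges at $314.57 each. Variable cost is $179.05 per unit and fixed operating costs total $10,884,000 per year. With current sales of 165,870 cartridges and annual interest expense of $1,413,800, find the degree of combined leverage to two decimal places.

2.21

Contribution at this volume is 165,870 × $135.52 = $22,478,702.40.
Subtracting fixed costs: EBIT = $22,478,702.40 − $10,884,000 = $11,594,702.40. Interest = $1,413,800.00.
DOL = $22,478,702.40 ÷ $11,594,702.40 = 1.9387; DFL = $11,594,702.40 ÷ $10,180,902.40 = 1.1389.
Combined leverage = 1.9387 × 1.1389 = 2.2080.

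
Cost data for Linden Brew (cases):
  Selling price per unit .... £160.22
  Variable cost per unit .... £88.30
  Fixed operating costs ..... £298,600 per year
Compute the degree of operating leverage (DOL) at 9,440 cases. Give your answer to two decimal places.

Contribution at this volume is 9,440 × £71.92 = £678,924.80.
Operating income = contribution − fixed costs = £678,924.80 − £298,600 = £380,324.80.
So DOL = total CM / EBIT = £678,924.80 / £380,324.80 = 1.7851.

1.79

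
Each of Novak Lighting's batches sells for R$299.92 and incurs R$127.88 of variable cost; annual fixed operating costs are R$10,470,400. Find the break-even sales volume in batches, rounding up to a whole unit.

Unit CM = price − variable cost = R$299.92 − R$127.88 = R$172.04.
Break-even Q = R$10,470,400 / R$172.04 = 60,860.27 → 60,861 batches.

60,861 batches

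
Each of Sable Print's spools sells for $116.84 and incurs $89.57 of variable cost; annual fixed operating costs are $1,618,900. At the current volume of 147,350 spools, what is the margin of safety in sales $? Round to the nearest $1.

$10,280,097

Each unit contributes $116.84 − $89.57 = $27.27. Break-even units = $1,618,900 ÷ $27.27 = 59,365.60; break-even revenue = 59,365.60 × $116.84 = $6,936,277.08.
Current sales = 147,350 × $116.84 = $17,216,374.00.
Margin of safety = $17,216,374.00 − $6,936,277.08 = $10,280,097.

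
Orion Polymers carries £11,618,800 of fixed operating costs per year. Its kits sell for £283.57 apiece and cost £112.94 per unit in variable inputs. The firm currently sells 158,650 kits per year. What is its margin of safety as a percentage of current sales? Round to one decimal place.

57.1%

Contribution margin per unit = £283.57 − £112.94 = £170.63. Break-even units = £11,618,800 ÷ £170.63 = 68,093.54; break-even revenue = 68,093.54 × £283.57 = £19,309,283.92.
Current sales = 158,650 × £283.57 = £44,988,380.50.
Margin of safety = (£44,988,380.50 − £19,309,283.92) ÷ £44,988,380.50 = 57.1%.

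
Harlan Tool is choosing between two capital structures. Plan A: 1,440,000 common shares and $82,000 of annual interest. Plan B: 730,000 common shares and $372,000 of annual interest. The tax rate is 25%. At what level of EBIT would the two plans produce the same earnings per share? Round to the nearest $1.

At indifference, (EBIT − 82,000)(1 − t)/1,440,000 = (EBIT − 372,000)(1 − t)/730,000.
The (1 − t) factor cancels: (EBIT − 82,000) × 730,000 = (EBIT − 372,000) × 1,440,000.
Solving, EBIT = (372,000·1,440,000 − 82,000·730,000) / (1,440,000 − 730,000) = 475,820,000,000 / 710,000 = 670,169.01.

$670,169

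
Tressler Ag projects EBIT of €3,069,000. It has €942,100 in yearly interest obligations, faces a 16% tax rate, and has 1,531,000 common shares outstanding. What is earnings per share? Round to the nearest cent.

Interest = €942,100.00, so EBT = €3,069,000 − €942,100.00 = €2,126,900.00.
After tax at 16%: net income = €2,126,900.00 × 0.84 = €1,786,596.00.
EPS = €1,786,596.00 ÷ 1,531,000 = €1.17.

€1.17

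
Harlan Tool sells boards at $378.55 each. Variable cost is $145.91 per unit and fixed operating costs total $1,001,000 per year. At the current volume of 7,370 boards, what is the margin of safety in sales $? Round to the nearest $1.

$1,161,094

Contribution margin per unit = $378.55 − $145.91 = $232.64. Break-even units = $1,001,000 ÷ $232.64 = 4,302.79; break-even revenue = 4,302.79 × $378.55 = $1,628,819.42.
Current sales = 7,370 × $378.55 = $2,789,913.50.
Margin of safety = $2,789,913.50 − $1,628,819.42 = $1,161,094.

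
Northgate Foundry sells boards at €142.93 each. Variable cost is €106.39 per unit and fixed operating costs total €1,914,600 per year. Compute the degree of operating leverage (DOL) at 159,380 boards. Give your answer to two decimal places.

At 159,380 units, contribution = 159,380 × €36.54 = €5,823,745.20.
Operating income = contribution − fixed costs = €5,823,745.20 − €1,914,600 = €3,909,145.20.
Degree of operating leverage = €5,823,745.20 / €3,909,145.20 = 1.4898.

1.49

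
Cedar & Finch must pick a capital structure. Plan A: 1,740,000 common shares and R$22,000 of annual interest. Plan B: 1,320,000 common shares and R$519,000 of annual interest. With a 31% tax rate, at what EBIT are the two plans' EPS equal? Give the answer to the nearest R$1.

R$2,081,000

Set EPS_A = EPS_B: (EBIT − R$22,000)(1 − 0.31) ÷ 1,740,000 = (EBIT − R$519,000)(1 − 0.31) ÷ 1,320,000.
The (1 − t) factor cancels: (EBIT − 22,000) × 1,320,000 = (EBIT − 519,000) × 1,740,000.
Solving, EBIT = (519,000·1,740,000 − 22,000·1,320,000) / (1,740,000 − 1,320,000) = 874,020,000,000 / 420,000 = 2,081,000.00.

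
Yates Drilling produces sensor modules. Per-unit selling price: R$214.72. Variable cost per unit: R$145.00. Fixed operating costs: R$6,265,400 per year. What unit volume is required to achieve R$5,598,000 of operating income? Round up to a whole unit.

170,158 sensor modules

Contribution margin per unit = R$214.72 − R$145.00 = R$69.72.
Need Q such that Q × R$69.72 − R$6,265,400 = R$5,598,000, i.e. Q = R$11,863,400 / R$69.72 = 170,157.77 → 170,158.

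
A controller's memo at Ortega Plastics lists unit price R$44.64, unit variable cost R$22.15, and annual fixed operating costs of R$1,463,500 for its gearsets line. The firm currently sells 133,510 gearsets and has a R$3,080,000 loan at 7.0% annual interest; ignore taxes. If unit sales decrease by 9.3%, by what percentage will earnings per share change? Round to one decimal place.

-21.1%

Total contribution margin = 133,510 × R$22.49 = R$3,002,639.90.
Subtracting fixed costs: EBIT = R$3,002,639.90 − R$1,463,500 = R$1,539,139.90.
Interest = R$215,600.00, so EBIT − I = R$1,323,539.90.
Degree of combined leverage = contribution ÷ (EBIT − I) = R$3,002,639.90 ÷ R$1,323,539.90 = 2.2686.
EPS therefore changes by 2.2686 × (-9.3%) = -21.1%.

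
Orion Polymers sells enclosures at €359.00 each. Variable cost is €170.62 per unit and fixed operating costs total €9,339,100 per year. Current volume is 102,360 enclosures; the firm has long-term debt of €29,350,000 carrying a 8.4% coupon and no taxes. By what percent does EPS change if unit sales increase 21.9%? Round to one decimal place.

+56.5%

At 102,360 units, contribution = 102,360 × €188.38 = €19,282,576.80.
Operating income = contribution − fixed costs = €19,282,576.80 − €9,339,100 = €9,943,476.80.
Interest = €2,465,400.00, so EBIT − I = €7,478,076.80.
DCL = total CM / (EBIT − I) = €19,282,576.80 / €7,478,076.80 = 2.5785.
%ΔEPS = DCL × %ΔSales = 2.5785 × +21.9% = +56.5%.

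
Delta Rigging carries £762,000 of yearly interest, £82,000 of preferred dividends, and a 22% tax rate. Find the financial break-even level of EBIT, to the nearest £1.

£867,128

Grossing the preferred dividend up to pre-tax terms: £82,000 / (1 − 0.22) = £105,128.21.
EPS = 0 when EBIT covers interest plus the pre-tax preferred burden: £762,000 + £105,128.21 = £867,128.21.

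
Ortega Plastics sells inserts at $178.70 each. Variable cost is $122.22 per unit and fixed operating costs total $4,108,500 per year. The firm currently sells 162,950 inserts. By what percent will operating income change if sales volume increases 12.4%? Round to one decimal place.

Total contribution margin = 162,950 × $56.48 = $9,203,416.00.
Operating income = contribution − fixed costs = $9,203,416.00 − $4,108,500 = $5,094,916.00.
Degree of operating leverage = $9,203,416.00 / $5,094,916.00 = 1.8064.
%ΔEBIT = DOL × %ΔSales = 1.8064 × +12.4% = +22.4%.

+22.4%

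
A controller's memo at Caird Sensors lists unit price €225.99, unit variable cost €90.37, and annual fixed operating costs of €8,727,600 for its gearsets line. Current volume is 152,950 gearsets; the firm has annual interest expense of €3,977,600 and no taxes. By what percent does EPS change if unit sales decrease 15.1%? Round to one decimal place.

Contribution at this volume is 152,950 × €135.62 = €20,743,079.00.
Subtracting fixed costs: EBIT = €20,743,079.00 − €8,727,600 = €12,015,479.00.
After interest of €3,977,600.00, pre-tax earnings = €8,037,879.00.
Degree of combined leverage = contribution ÷ (EBIT − I) = €20,743,079.00 ÷ €8,037,879.00 = 2.5807.
%ΔEPS = DCL × %ΔSales = 2.5807 × -15.1% = -39.0%.

-39.0%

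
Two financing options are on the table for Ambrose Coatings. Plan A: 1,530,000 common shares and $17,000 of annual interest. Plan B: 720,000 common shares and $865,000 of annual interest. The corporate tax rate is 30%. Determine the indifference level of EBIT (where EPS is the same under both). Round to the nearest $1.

$1,618,778

At indifference, (EBIT − 17,000)(1 − t)/1,530,000 = (EBIT − 865,000)(1 − t)/720,000.
Cancelling (1 − t) and cross-multiplying: 720,000·(EBIT − 17,000) = 1,530,000·(EBIT − 865,000).
Solving, EBIT = (865,000·1,530,000 − 17,000·720,000) / (1,530,000 − 720,000) = 1,311,210,000,000 / 810,000 = 1,618,777.78.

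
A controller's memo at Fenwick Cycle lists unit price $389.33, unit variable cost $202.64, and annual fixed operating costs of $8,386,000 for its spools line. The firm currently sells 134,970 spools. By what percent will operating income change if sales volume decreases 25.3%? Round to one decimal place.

Contribution at this volume is 134,970 × $186.69 = $25,197,549.30.
EBIT = $25,197,549.30 − $8,386,000 = $16,811,549.30.
Degree of operating leverage = $25,197,549.30 / $16,811,549.30 = 1.4988.
Operating income changes by 1.4988 × -25.3% = -37.9%.

-37.9%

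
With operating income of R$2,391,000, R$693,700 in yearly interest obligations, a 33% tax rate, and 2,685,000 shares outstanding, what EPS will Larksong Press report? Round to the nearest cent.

R$0.42

Interest = R$693,700.00, so EBT = R$2,391,000 − R$693,700.00 = R$1,697,300.00.
Net income = R$1,697,300.00 × (1 − 0.33) = R$1,137,191.00.
EPS = R$1,137,191.00 ÷ 2,685,000 = R$0.42.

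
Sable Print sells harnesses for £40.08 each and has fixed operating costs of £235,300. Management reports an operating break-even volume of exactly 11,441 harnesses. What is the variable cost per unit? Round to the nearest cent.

£19.51

At break-even, FC = Q × (P − VC), so P − VC = £235,300 ÷ 11,441 = £20.5664.
Variable cost per unit = £40.08 − £20.5664 = £19.51.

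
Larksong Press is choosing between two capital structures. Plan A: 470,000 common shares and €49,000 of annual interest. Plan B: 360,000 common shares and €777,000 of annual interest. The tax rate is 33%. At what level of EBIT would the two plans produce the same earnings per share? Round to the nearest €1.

€3,159,545

At indifference, (EBIT − 49,000)(1 − t)/470,000 = (EBIT − 777,000)(1 − t)/360,000.
Cancelling (1 − t) and cross-multiplying: 360,000·(EBIT − 49,000) = 470,000·(EBIT − 777,000).
Solving, EBIT = (777,000·470,000 − 49,000·360,000) / (470,000 − 360,000) = 347,550,000,000 / 110,000 = 3,159,545.45.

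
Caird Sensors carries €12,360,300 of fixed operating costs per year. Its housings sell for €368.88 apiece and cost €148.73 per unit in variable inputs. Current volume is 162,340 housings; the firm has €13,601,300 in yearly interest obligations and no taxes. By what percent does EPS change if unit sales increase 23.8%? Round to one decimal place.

Contribution at this volume is 162,340 × €220.15 = €35,739,151.00.
Subtracting fixed costs: EBIT = €35,739,151.00 − €12,360,300 = €23,378,851.00.
After interest of €13,601,300.00, pre-tax earnings = €9,777,551.00.
DCL = total CM / (EBIT − I) = €35,739,151.00 / €9,777,551.00 = 3.6552.
EPS therefore changes by 3.6552 × (+23.8%) = +87.0%.

+87.0%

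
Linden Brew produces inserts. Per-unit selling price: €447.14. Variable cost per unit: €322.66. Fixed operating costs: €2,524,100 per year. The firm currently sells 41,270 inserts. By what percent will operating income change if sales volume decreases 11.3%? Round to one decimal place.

Contribution at this volume is 41,270 × €124.48 = €5,137,289.60.
EBIT = €5,137,289.60 − €2,524,100 = €2,613,189.60.
Degree of operating leverage = €5,137,289.60 / €2,613,189.60 = 1.9659.
So EBIT moves 1.9659 × (-11.3%) = -22.2%.

-22.2%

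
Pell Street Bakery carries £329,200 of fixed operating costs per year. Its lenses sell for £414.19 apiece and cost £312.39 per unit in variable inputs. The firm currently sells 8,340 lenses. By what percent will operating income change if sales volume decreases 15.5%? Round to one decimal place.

-25.3%

Contribution at this volume is 8,340 × £101.80 = £849,012.00.
Operating income = contribution − fixed costs = £849,012.00 − £329,200 = £519,812.00.
Degree of operating leverage = £849,012.00 / £519,812.00 = 1.6333.
So EBIT moves 1.6333 × (-15.5%) = -25.3%.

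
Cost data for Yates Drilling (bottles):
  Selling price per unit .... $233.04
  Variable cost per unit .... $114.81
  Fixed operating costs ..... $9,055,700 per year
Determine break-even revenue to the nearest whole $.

$17,849,449

Contribution margin per unit = $233.04 − $114.81 = $118.23, a CM ratio of $118.23 ÷ $233.04 = 0.5073.
Break-even sales = FC ÷ CM ratio = $9,055,700 × $233.04 / $118.23 = $17,849,449.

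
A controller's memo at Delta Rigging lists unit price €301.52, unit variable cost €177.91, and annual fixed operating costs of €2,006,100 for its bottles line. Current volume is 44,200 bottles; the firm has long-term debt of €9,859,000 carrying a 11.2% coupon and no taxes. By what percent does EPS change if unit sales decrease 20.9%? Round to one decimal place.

-48.5%

Contribution at this volume is 44,200 × €123.61 = €5,463,562.00.
Subtracting fixed costs: EBIT = €5,463,562.00 − €2,006,100 = €3,457,462.00.
After interest of €1,104,208.00, pre-tax earnings = €2,353,254.00.
Degree of combined leverage = contribution ÷ (EBIT − I) = €5,463,562.00 ÷ €2,353,254.00 = 2.3217.
EPS therefore changes by 2.3217 × (-20.9%) = -48.5%.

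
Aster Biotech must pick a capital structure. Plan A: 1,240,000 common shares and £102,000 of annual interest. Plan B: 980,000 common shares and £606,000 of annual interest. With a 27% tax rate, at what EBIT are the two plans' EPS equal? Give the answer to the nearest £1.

£2,505,692

Set EPS_A = EPS_B: (EBIT − £102,000)(1 − 0.27) ÷ 1,240,000 = (EBIT − £606,000)(1 − 0.27) ÷ 980,000.
Cancelling (1 − t) and cross-multiplying: 980,000·(EBIT − 102,000) = 1,240,000·(EBIT − 606,000).
EBIT × (1,240,000 − 980,000) = 606,000 × 1,240,000 − 102,000 × 980,000 = 651,480,000,000, so EBIT = 651,480,000,000 ÷ 260,000 = 2,505,692.31.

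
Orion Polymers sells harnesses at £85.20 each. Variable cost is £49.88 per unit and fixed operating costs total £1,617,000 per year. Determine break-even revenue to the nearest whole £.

£3,900,578

Contribution margin per unit = £85.20 − £49.88 = £35.32, a CM ratio of £35.32 ÷ £85.20 = 0.4146.
Break-even sales = FC ÷ CM ratio = £1,617,000 × £85.20 / £35.32 = £3,900,578.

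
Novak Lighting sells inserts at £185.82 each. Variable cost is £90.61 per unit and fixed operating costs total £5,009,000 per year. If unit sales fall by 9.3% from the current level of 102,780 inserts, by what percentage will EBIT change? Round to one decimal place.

Contribution at this volume is 102,780 × £95.21 = £9,785,683.80.
Subtracting fixed costs: EBIT = £9,785,683.80 − £5,009,000 = £4,776,683.80.
DOL = contribution ÷ EBIT = £9,785,683.80 ÷ £4,776,683.80 = 2.0486.
Operating income changes by 2.0486 × -9.3% = -19.1%.

-19.1%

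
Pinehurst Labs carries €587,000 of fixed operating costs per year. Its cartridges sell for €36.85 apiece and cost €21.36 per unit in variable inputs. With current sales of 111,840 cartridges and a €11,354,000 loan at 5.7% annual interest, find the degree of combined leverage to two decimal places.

3.48

Contribution at this volume is 111,840 × €15.49 = €1,732,401.60.
Operating income = contribution − fixed costs = €1,732,401.60 − €587,000 = €1,145,401.60. Interest = €647,178.00.
DOL = €1,732,401.60 ÷ €1,145,401.60 = 1.5125; DFL = €1,145,401.60 ÷ €498,223.60 = 2.2990.
Combined leverage = 1.5125 × 2.2990 = 3.4772.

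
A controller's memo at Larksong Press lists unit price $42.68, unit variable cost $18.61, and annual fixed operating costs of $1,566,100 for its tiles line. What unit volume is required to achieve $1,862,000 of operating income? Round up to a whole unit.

142,423 tiles

Contribution margin per unit = $42.68 − $18.61 = $24.07.
Required volume = (fixed costs + target profit) ÷ CM = ($1,566,100 + $1,862,000) ÷ $24.07 = 142,422.10, so 142,423 tiles.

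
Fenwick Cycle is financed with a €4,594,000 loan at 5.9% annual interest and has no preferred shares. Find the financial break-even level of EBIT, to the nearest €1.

€271,046

Annual interest = 5.9% × €4,594,000 = €271,046.00.
With no preferred dividends, EPS = 0 when EBIT exactly covers interest, so the financial break-even EBIT is €271,046.00.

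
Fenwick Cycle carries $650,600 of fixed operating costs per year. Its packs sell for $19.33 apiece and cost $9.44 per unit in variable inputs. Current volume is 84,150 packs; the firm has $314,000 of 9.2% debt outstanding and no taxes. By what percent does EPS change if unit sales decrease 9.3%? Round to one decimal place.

Contribution at this volume is 84,150 × $9.89 = $832,243.50.
Operating income = contribution − fixed costs = $832,243.50 − $650,600 = $181,643.50.
Interest = $28,888.00, so EBIT − I = $152,755.50.
DCL = total CM / (EBIT − I) = $832,243.50 / $152,755.50 = 5.4482.
EPS therefore changes by 5.4482 × (-9.3%) = -50.7%.

-50.7%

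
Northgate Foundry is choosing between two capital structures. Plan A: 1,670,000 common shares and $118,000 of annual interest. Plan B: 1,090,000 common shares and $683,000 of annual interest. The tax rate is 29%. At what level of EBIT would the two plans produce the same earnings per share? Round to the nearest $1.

At indifference, (EBIT − 118,000)(1 − t)/1,670,000 = (EBIT − 683,000)(1 − t)/1,090,000.
Cancelling (1 − t) and cross-multiplying: 1,090,000·(EBIT − 118,000) = 1,670,000·(EBIT − 683,000).
Solving, EBIT = (683,000·1,670,000 − 118,000·1,090,000) / (1,670,000 − 1,090,000) = 1,011,990,000,000 / 580,000 = 1,744,810.34.

$1,744,810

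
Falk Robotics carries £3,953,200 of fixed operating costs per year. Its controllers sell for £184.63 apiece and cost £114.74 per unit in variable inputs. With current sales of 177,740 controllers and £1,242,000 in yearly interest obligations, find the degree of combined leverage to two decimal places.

1.72

Contribution at this volume is 177,740 × £69.89 = £12,422,248.60.
Operating income = contribution − fixed costs = £12,422,248.60 − £3,953,200 = £8,469,048.60. Interest = £1,242,000.00, so EBIT − I = £7,227,048.60.
DCL = contribution ÷ (EBIT − I) = £12,422,248.60 ÷ £7,227,048.60 = 1.7189.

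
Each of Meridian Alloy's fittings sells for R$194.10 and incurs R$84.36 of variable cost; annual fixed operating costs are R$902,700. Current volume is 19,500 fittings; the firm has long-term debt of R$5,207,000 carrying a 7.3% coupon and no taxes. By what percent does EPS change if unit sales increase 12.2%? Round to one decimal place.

Total contribution margin = 19,500 × R$109.74 = R$2,139,930.00.
Subtracting fixed costs: EBIT = R$2,139,930.00 − R$902,700 = R$1,237,230.00.
After interest of R$380,111.00, pre-tax earnings = R$857,119.00.
Degree of combined leverage = contribution ÷ (EBIT − I) = R$2,139,930.00 ÷ R$857,119.00 = 2.4967.
%ΔEPS = DCL × %ΔSales = 2.4967 × +12.2% = +30.5%.

+30.5%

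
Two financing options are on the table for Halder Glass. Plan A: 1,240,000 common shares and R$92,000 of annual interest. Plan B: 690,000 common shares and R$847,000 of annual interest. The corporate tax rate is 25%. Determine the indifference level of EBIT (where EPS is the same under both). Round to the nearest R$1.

Set EPS_A = EPS_B: (EBIT − R$92,000)(1 − 0.25) ÷ 1,240,000 = (EBIT − R$847,000)(1 − 0.25) ÷ 690,000.
Cancelling (1 − t) and cross-multiplying: 690,000·(EBIT − 92,000) = 1,240,000·(EBIT − 847,000).
EBIT × (1,240,000 − 690,000) = 847,000 × 1,240,000 − 92,000 × 690,000 = 986,800,000,000, so EBIT = 986,800,000,000 ÷ 550,000 = 1,794,181.82.

R$1,794,182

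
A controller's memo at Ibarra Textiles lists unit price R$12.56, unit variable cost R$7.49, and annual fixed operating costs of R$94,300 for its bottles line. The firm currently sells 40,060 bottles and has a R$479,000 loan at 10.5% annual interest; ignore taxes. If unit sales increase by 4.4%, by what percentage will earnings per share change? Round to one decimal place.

+15.3%

Total contribution margin = 40,060 × R$5.07 = R$203,104.20.
Operating income = contribution − fixed costs = R$203,104.20 − R$94,300 = R$108,804.20.
Interest = R$50,295.00, so EBIT − I = R$58,509.20.
Degree of combined leverage = contribution ÷ (EBIT − I) = R$203,104.20 ÷ R$58,509.20 = 3.4713.
%ΔEPS = DCL × %ΔSales = 3.4713 × +4.4% = +15.3%.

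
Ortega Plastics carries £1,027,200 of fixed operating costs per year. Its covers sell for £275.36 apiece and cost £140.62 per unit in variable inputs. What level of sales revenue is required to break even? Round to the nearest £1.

£2,099,227

Contribution margin per unit = £275.36 − £140.62 = £134.74, a CM ratio of £134.74 ÷ £275.36 = 0.4893.
Break-even revenue = fixed costs × price ÷ CM = £1,027,200 × £275.36 ÷ £134.74 = £2,099,227.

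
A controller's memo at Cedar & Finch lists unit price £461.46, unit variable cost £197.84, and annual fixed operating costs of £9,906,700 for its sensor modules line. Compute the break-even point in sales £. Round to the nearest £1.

£17,341,422

Contribution margin per unit = £461.46 − £197.84 = £263.62, a CM ratio of £263.62 ÷ £461.46 = 0.5713.
Break-even revenue = fixed costs × price ÷ CM = £9,906,700 × £461.46 ÷ £263.62 = £17,341,422.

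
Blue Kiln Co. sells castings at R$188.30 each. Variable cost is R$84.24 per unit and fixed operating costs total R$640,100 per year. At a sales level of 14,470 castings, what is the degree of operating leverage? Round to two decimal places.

Contribution at this volume is 14,470 × R$104.06 = R$1,505,748.20.
EBIT = R$1,505,748.20 − R$640,100 = R$865,648.20.
So DOL = total CM / EBIT = R$1,505,748.20 / R$865,648.20 = 1.7394.

1.74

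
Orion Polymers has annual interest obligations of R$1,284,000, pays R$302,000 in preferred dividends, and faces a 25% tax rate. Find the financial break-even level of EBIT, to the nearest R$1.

R$1,686,667

Grossing the preferred dividend up to pre-tax terms: R$302,000 / (1 − 0.25) = R$402,666.67.
EPS = 0 when EBIT covers interest plus the pre-tax preferred burden: R$1,284,000 + R$402,666.67 = R$1,686,666.67.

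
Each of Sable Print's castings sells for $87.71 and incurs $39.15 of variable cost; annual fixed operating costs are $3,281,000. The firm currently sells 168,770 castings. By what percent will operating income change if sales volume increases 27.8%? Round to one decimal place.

Total contribution margin = 168,770 × $48.56 = $8,195,471.20.
EBIT = $8,195,471.20 − $3,281,000 = $4,914,471.20.
DOL = contribution ÷ EBIT = $8,195,471.20 ÷ $4,914,471.20 = 1.6676.
%ΔEBIT = DOL × %ΔSales = 1.6676 × +27.8% = +46.4%.

+46.4%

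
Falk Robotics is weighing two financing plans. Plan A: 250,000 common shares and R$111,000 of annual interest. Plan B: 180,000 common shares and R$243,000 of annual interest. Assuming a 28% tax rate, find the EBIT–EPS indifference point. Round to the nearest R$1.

At indifference, (EBIT − 111,000)(1 − t)/250,000 = (EBIT − 243,000)(1 − t)/180,000.
The (1 − t) factor cancels: (EBIT − 111,000) × 180,000 = (EBIT − 243,000) × 250,000.
EBIT × (250,000 − 180,000) = 243,000 × 250,000 − 111,000 × 180,000 = 40,770,000,000, so EBIT = 40,770,000,000 ÷ 70,000 = 582,428.57.

R$582,429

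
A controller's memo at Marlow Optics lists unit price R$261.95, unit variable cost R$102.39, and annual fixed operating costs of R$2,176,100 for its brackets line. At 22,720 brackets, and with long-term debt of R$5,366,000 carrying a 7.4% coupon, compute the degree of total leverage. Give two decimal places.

3.45

Contribution at this volume is 22,720 × R$159.56 = R$3,625,203.20.
EBIT = R$3,625,203.20 − R$2,176,100 = R$1,449,103.20. Interest = R$397,084.00.
DOL = R$3,625,203.20 ÷ R$1,449,103.20 = 2.5017; DFL = R$1,449,103.20 ÷ R$1,052,019.20 = 1.3774.
DCL = DOL × DFL = 2.5017 × 1.3774 = 3.4458.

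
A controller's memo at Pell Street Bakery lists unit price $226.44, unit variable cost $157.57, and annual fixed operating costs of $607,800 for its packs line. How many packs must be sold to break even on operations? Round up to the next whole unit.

Each unit contributes $226.44 − $157.57 = $68.87.
Units to break even: $607,800 ÷ $68.87 = 8,825.32, rounded up to 8,826.

8,826 packs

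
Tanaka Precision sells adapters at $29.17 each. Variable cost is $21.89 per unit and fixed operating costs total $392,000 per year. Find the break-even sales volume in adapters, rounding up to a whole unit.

53,847 adapters

Each unit contributes $29.17 − $21.89 = $7.28.
Break-even volume = fixed costs ÷ CM per unit = $392,000 ÷ $7.28 = 53,846.15, so 53,847 adapters.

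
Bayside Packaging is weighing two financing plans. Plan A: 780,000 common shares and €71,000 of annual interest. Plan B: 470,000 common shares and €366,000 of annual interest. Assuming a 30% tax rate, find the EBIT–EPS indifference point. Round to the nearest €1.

At indifference, (EBIT − 71,000)(1 − t)/780,000 = (EBIT − 366,000)(1 − t)/470,000.
Cancelling (1 − t) and cross-multiplying: 470,000·(EBIT − 71,000) = 780,000·(EBIT − 366,000).
EBIT × (780,000 − 470,000) = 366,000 × 780,000 − 71,000 × 470,000 = 252,110,000,000, so EBIT = 252,110,000,000 ÷ 310,000 = 813,258.06.

€813,258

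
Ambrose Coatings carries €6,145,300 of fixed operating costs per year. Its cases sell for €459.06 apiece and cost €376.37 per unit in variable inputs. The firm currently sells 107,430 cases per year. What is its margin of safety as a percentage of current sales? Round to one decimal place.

Contribution margin per unit = €459.06 − €376.37 = €82.69. Break-even units = €6,145,300 ÷ €82.69 = 74,317.33; break-even revenue = 74,317.33 × €459.06 = €34,116,113.41.
Actual sales revenue = 107,430 × €459.06 = €49,316,815.80.
Margin of safety = (€49,316,815.80 − €34,116,113.41) ÷ €49,316,815.80 = 30.8%.

30.8%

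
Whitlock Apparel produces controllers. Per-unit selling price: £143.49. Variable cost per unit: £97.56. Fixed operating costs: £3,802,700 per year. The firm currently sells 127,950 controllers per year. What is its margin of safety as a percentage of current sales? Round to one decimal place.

35.3%

Contribution margin per unit = £143.49 − £97.56 = £45.93. Break-even units = £3,802,700 ÷ £45.93 = 82,793.38; break-even revenue = 82,793.38 × £143.49 = £11,880,022.27.
Current sales = 127,950 × £143.49 = £18,359,545.50.
Margin of safety = (£18,359,545.50 − £11,880,022.27) ÷ £18,359,545.50 = 35.3%.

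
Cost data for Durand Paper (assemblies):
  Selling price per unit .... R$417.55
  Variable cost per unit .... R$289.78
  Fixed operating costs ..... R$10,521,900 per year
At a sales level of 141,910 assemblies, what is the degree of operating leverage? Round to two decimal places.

Contribution at this volume is 141,910 × R$127.77 = R$18,131,840.70.
Subtracting fixed costs: EBIT = R$18,131,840.70 − R$10,521,900 = R$7,609,940.70.
So DOL = total CM / EBIT = R$18,131,840.70 / R$7,609,940.70 = 2.3827.

2.38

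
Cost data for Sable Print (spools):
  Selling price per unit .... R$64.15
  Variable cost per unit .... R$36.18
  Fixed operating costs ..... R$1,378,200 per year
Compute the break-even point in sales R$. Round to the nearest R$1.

Contribution margin per unit = R$64.15 − R$36.18 = R$27.97, a CM ratio of R$27.97 ÷ R$64.15 = 0.4360.
Break-even revenue = fixed costs × price ÷ CM = R$1,378,200 × R$64.15 ÷ R$27.97 = R$3,160,941.

R$3,160,941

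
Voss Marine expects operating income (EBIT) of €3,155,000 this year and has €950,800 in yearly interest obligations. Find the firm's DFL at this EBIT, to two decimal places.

1.43

Annual interest charges come to €950,800.00.
Degree of financial leverage = EBIT / (EBIT − interest) = €3,155,000 / €2,204,200.00 = 1.4314.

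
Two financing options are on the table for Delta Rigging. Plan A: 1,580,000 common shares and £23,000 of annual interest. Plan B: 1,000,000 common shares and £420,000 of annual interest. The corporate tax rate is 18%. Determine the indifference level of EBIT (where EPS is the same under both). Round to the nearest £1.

£1,104,483

Set EPS_A = EPS_B: (EBIT − £23,000)(1 − 0.18) ÷ 1,580,000 = (EBIT − £420,000)(1 − 0.18) ÷ 1,000,000.
The (1 − t) factor cancels: (EBIT − 23,000) × 1,000,000 = (EBIT − 420,000) × 1,580,000.
EBIT × (1,580,000 − 1,000,000) = 420,000 × 1,580,000 − 23,000 × 1,000,000 = 640,600,000,000, so EBIT = 640,600,000,000 ÷ 580,000 = 1,104,482.76.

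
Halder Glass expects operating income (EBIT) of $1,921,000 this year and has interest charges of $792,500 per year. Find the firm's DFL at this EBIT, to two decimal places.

1.70

Interest = $792,500.00.
Degree of financial leverage = EBIT / (EBIT − interest) = $1,921,000 / $1,128,500.00 = 1.7023.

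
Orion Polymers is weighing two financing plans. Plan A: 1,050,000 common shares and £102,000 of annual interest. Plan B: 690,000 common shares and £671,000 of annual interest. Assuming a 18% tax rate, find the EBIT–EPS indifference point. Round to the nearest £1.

Set EPS_A = EPS_B: (EBIT − £102,000)(1 − 0.18) ÷ 1,050,000 = (EBIT − £671,000)(1 − 0.18) ÷ 690,000.
Cancelling (1 − t) and cross-multiplying: 690,000·(EBIT − 102,000) = 1,050,000·(EBIT − 671,000).
EBIT × (1,050,000 − 690,000) = 671,000 × 1,050,000 − 102,000 × 690,000 = 634,170,000,000, so EBIT = 634,170,000,000 ÷ 360,000 = 1,761,583.33.

£1,761,583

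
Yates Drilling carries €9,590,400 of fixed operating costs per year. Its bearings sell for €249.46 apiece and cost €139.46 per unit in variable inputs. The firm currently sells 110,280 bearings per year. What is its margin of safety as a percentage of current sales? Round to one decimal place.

Unit CM = price − variable cost = €249.46 − €139.46 = €110.00. Break-even units = €9,590,400 ÷ €110.00 = 87,185.45; break-even revenue = 87,185.45 × €249.46 = €21,749,283.49.
Current sales = 110,280 × €249.46 = €27,510,448.80.
Margin of safety = (€27,510,448.80 − €21,749,283.49) ÷ €27,510,448.80 = 20.9%.

20.9%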